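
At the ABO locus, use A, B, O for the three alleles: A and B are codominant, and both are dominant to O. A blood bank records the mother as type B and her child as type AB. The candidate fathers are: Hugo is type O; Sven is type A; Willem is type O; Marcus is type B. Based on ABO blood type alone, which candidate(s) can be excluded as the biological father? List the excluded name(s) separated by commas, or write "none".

Hugo, Willem, Marcus

A candidate is excluded only if no genotype consistent with his phenotype could produce a type AB child with a type B mother.
Hugo (type O): no genotype consistent with that phenotype can produce a type-AB child with a type-B mother.
Willem (type O): no genotype consistent with that phenotype can produce a type-AB child with a type-B mother.
Marcus (type B): no genotype consistent with that phenotype can produce a type-AB child with a type-B mother.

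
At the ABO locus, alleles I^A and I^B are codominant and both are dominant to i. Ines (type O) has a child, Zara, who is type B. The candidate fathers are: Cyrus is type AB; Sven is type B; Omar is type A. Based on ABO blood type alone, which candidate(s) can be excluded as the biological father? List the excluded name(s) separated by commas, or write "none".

A candidate is excluded only if no genotype consistent with his phenotype could produce a type B child with a type O mother.
Omar (type A): no genotype consistent with that phenotype can produce a type-B child with a type-O mother.

Omar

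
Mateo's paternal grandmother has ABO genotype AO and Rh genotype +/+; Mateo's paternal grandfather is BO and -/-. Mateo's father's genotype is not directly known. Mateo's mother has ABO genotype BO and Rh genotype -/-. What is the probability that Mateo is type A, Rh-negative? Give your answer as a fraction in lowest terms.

1/16

Mateo's father's ABO genotype from AO × BO: 1/4 AB, 1/4 AO, 1/4 BO, 1/4 OO.
Crossing each possibility with the mother BO and summing P(type A): 1/4·1/4 + 1/4·1/4 + 1/4·0 + 1/4·0 = 1/8.
Similarly for Rh via the father's Rh distribution: P(Rh-) = 1/2.
Independent loci: 1/8 × 1/2 = 1/16.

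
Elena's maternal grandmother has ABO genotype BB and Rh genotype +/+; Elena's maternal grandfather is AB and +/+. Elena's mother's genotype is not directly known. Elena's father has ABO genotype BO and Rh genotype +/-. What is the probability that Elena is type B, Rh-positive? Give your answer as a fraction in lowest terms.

Elena's mother's ABO genotype from BB × AB: 1/2 AB, 1/2 BB.
Crossing each possibility with the father BO and summing P(type B): 1/2·1/2 + 1/2·1 = 3/4.
Similarly for Rh via the mother's Rh distribution: P(Rh+) = 1.
Independent loci: 3/4 × 1 = 3/4.

3/4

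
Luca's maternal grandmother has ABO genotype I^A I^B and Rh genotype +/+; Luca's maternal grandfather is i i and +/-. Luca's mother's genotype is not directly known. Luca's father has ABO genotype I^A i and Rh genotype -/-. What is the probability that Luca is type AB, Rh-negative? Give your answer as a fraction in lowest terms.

Luca's mother's ABO genotype from I^A I^B × i i: 1/2 I^A i, 1/2 I^B i.
Crossing each possibility with the father I^A i and summing P(type AB): 1/2·0 + 1/2·1/4 = 1/8.
Similarly for Rh via the mother's Rh distribution: P(Rh-) = 1/4.
Independent loci: 1/8 × 1/4 = 1/32.

1/32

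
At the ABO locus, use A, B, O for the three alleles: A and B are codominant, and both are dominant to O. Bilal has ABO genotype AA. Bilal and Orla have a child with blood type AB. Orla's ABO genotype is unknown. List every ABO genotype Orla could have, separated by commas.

AB, BB, BO

For each candidate genotype of Orla, check whether crossing it with AA can produce every observed child phenotype.
  AA → possible child types {A} ✗
  AB → possible child types {A, AB} ✓
  AO → possible child types {A} ✗
  BB → possible child types {AB} ✓
  BO → possible child types {A, AB} ✓
  OO → possible child types {A} ✗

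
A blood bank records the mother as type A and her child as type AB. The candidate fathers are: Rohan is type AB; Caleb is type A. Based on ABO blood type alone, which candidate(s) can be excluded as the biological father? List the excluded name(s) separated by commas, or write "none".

Caleb

A candidate is excluded only if no genotype consistent with his phenotype could produce a type AB child with a type A mother.
Caleb (type A): no genotype consistent with that phenotype can produce a type-AB child with a type-A mother.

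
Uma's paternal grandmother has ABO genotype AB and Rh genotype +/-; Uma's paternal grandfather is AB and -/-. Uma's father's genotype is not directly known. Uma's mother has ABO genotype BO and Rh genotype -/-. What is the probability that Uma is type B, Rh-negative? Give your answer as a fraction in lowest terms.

3/8

Uma's father's ABO genotype from AB × AB: 1/4 AA, 1/2 AB, 1/4 BB.
Crossing each possibility with the mother BO and summing P(type B): 1/4·0 + 1/2·1/2 + 1/4·1 = 1/2.
Similarly for Rh via the father's Rh distribution: P(Rh-) = 3/4.
Independent loci: 1/2 × 3/4 = 3/8.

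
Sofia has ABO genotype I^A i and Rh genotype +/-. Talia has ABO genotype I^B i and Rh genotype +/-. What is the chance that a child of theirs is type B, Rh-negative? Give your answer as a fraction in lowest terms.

1/16

ABO cross I^A i × I^B i → offspring phenotypes: 1/4 O, 1/4 A, 1/4 B, 1/4 AB.
Rh cross +/- × +/- → 3/4 Rh+, 1/4 Rh-.
Independent loci: P(type B, Rh-negative) = 1/4 × 1/4 = 1/16.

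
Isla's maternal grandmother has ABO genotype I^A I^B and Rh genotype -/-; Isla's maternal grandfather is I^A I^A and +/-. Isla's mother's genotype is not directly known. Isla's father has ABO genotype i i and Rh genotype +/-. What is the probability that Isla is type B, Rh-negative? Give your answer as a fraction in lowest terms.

3/32

Isla's mother's ABO genotype from I^A I^B × I^A I^A: 1/2 I^A I^A, 1/2 I^A I^B.
Crossing each possibility with the father i i and summing P(type B): 1/2·0 + 1/2·1/2 = 1/4.
Similarly for Rh via the mother's Rh distribution: P(Rh-) = 3/8.
Independent loci: 1/4 × 3/8 = 3/32.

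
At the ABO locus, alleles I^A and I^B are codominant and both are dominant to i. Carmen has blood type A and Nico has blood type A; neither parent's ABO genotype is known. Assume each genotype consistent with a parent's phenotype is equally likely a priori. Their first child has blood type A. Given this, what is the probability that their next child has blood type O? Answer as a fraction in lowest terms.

1/20

Possible genotypes: Carmen ∈ {I^A I^A, I^A i}; Nico ∈ {I^A I^A, I^A i}.
Weight each parental genotype pair by prior × P(type-A child):
  I^A I^A × I^A I^A: posterior weight 4/15; P(next child type O) = 0.
  I^A I^A × I^A i: posterior weight 4/15; P(next child type O) = 0.
  I^A i × I^A I^A: posterior weight 4/15; P(next child type O) = 0.
  I^A i × I^A i: posterior weight 1/5; P(next child type O) = 1/4.
Weighted sum = 1/20.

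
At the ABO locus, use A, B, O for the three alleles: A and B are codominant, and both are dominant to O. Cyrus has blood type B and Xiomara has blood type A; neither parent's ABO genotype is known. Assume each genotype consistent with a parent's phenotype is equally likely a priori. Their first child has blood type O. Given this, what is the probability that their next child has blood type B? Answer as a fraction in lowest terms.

1/4

Possible genotypes: Cyrus ∈ {BB, BO}; Xiomara ∈ {AA, AO}.
Weight each parental genotype pair by prior × P(type-O child):
  BO × AO: posterior weight 1; P(next child type B) = 1/4.
Weighted sum = 1/4.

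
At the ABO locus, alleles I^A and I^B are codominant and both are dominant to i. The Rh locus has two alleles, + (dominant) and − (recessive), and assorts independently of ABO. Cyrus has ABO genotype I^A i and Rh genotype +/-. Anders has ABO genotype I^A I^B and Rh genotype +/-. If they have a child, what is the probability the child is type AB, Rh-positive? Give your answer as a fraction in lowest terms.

ABO cross I^A i × I^A I^B → offspring phenotypes: 1/2 A, 1/4 B, 1/4 AB.
Rh cross +/- × +/- → 3/4 Rh+, 1/4 Rh-.
Independent loci: P(type AB, Rh-positive) = 1/4 × 3/4 = 3/16.

3/16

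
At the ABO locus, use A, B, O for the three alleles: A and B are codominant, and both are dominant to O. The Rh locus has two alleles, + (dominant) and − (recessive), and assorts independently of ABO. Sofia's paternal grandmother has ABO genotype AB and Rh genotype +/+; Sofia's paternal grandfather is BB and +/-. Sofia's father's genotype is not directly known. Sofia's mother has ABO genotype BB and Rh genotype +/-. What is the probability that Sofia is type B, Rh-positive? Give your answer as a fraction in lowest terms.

Sofia's father's ABO genotype from AB × BB: 1/2 AB, 1/2 BB.
Crossing each possibility with the mother BB and summing P(type B): 1/2·1/2 + 1/2·1 = 3/4.
Similarly for Rh via the father's Rh distribution: P(Rh+) = 7/8.
Independent loci: 3/4 × 7/8 = 21/32.

21/32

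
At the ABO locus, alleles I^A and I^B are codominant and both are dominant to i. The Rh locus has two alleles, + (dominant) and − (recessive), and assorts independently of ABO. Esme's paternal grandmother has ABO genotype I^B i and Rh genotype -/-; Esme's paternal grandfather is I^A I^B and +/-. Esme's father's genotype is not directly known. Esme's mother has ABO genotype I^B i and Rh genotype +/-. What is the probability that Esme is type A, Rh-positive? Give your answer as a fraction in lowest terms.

5/64

Esme's father's ABO genotype from I^B i × I^A I^B: 1/4 I^A I^B, 1/4 I^A i, 1/4 I^B I^B, 1/4 I^B i.
Crossing each possibility with the mother I^B i and summing P(type A): 1/4·1/4 + 1/4·1/4 + 1/4·0 + 1/4·0 = 1/8.
Similarly for Rh via the father's Rh distribution: P(Rh+) = 5/8.
Independent loci: 1/8 × 5/8 = 5/64.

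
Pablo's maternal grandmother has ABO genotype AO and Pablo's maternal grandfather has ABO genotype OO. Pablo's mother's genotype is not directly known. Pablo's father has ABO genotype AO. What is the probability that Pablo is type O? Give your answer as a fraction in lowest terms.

Pablo's mother's ABO genotype from AO × OO: 1/2 AO, 1/2 OO.
Crossing each possibility with the father AO and summing P(type O): 1/2·1/4 + 1/2·1/2 = 3/8.

3/8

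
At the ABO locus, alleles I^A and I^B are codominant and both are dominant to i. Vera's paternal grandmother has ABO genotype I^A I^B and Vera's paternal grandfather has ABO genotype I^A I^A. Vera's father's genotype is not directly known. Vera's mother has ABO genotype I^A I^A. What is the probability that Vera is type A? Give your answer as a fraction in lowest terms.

Vera's father's ABO genotype from I^A I^B × I^A I^A: 1/2 I^A I^A, 1/2 I^A I^B.
Crossing each possibility with the mother I^A I^A and summing P(type A): 1/2·1 + 1/2·1/2 = 3/4.

3/4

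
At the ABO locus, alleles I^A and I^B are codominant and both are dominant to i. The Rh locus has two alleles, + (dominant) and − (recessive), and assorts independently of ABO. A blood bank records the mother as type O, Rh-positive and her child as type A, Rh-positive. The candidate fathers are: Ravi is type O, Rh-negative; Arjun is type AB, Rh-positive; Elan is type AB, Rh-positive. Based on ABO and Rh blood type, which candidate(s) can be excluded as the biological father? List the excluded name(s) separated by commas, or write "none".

A candidate is excluded only if no genotype consistent with his phenotype could produce a type A, Rh-positive child with a type O, Rh-positive mother.
Ravi (type O, Rh-): no genotype consistent with that phenotype can produce a type-A Rh+ child with a type-O mother.

Ravi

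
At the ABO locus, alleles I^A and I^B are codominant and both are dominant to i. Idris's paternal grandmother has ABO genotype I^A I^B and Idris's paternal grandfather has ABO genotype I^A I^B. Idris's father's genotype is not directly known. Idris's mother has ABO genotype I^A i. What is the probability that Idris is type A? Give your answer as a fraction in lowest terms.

Idris's father's ABO genotype from I^A I^B × I^A I^B: 1/4 I^A I^A, 1/2 I^A I^B, 1/4 I^B I^B.
Crossing each possibility with the mother I^A i and summing P(type A): 1/4·1 + 1/2·1/2 + 1/4·0 = 1/2.

1/2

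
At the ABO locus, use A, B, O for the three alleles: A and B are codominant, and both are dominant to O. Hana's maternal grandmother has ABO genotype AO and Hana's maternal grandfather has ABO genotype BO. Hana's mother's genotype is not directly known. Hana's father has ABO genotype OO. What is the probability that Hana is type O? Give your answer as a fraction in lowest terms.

Hana's mother's ABO genotype from AO × BO: 1/4 AB, 1/4 AO, 1/4 BO, 1/4 OO.
Crossing each possibility with the father OO and summing P(type O): 1/4·0 + 1/4·1/2 + 1/4·1/2 + 1/4·1 = 1/2.

1/2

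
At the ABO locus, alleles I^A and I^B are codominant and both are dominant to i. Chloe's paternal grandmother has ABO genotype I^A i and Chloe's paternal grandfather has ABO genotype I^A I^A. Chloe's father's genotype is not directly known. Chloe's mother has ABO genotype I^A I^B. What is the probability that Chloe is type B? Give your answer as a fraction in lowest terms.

1/8

Chloe's father's ABO genotype from I^A i × I^A I^A: 1/2 I^A I^A, 1/2 I^A i.
Crossing each possibility with the mother I^A I^B and summing P(type B): 1/2·0 + 1/2·1/4 = 1/8.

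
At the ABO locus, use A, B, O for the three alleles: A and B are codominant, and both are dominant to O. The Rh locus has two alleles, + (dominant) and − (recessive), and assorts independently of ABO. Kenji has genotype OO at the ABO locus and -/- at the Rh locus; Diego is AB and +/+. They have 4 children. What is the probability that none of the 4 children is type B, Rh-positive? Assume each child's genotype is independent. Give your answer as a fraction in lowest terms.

ABO cross OO × AB → 1/2 A, 1/2 B.
Rh cross -/- × +/+ → 1 Rh+; so P(type B, Rh-positive) = 1/2 × 1 = 1/2 per child.
P(not type B, Rh-positive) = 1/2 for one child; (1/2)^4 = 1/16.

1/16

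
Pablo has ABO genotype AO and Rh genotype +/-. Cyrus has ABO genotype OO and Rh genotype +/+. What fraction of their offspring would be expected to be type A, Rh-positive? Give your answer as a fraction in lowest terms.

ABO cross AO × OO → offspring phenotypes: 1/2 O, 1/2 A.
Rh cross +/- × +/+ → 1 Rh+.
Independent loci: P(type A, Rh-positive) = 1/2 × 1 = 1/2.

1/2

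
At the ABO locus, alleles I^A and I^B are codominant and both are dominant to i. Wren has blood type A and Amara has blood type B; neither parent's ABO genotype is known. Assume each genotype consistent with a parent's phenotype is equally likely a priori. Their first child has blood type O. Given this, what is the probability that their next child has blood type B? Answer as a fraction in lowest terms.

1/4

Possible genotypes: Wren ∈ {I^A I^A, I^A i}; Amara ∈ {I^B I^B, I^B i}.
Weight each parental genotype pair by prior × P(type-O child):
  I^A i × I^B i: posterior weight 1; P(next child type B) = 1/4.
Weighted sum = 1/4.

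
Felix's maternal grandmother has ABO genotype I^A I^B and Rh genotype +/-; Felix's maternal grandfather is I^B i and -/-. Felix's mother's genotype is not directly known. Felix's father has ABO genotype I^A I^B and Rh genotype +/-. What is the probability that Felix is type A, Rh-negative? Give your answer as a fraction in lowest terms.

3/32

Felix's mother's ABO genotype from I^A I^B × I^B i: 1/4 I^A I^B, 1/4 I^A i, 1/4 I^B I^B, 1/4 I^B i.
Crossing each possibility with the father I^A I^B and summing P(type A): 1/4·1/4 + 1/4·1/2 + 1/4·0 + 1/4·1/4 = 1/4.
Similarly for Rh via the mother's Rh distribution: P(Rh-) = 3/8.
Independent loci: 1/4 × 3/8 = 3/32.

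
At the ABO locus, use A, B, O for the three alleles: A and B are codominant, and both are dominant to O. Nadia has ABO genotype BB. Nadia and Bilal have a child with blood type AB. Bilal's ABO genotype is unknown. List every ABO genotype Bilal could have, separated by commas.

AA, AB, AO

For each candidate genotype of Bilal, check whether crossing it with BB can produce every observed child phenotype.
  AA → possible child types {AB} ✓
  AB → possible child types {B, AB} ✓
  AO → possible child types {B, AB} ✓
  BB → possible child types {B} ✗
  BO → possible child types {B} ✗
  OO → possible child types {B} ✗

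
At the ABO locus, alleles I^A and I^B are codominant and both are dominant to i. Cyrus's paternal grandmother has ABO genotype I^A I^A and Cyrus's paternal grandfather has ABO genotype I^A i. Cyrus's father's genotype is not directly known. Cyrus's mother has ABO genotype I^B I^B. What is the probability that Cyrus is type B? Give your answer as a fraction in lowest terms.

1/4

Cyrus's father's ABO genotype from I^A I^A × I^A i: 1/2 I^A I^A, 1/2 I^A i.
Crossing each possibility with the mother I^B I^B and summing P(type B): 1/2·0 + 1/2·1/2 = 1/4.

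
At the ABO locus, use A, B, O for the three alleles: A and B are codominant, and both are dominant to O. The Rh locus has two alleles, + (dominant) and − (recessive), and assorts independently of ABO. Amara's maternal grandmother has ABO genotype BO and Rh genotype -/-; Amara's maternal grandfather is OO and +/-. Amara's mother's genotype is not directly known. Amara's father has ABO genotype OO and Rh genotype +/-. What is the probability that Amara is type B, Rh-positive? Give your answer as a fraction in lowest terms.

Amara's mother's ABO genotype from BO × OO: 1/2 BO, 1/2 OO.
Crossing each possibility with the father OO and summing P(type B): 1/2·1/2 + 1/2·0 = 1/4.
Similarly for Rh via the mother's Rh distribution: P(Rh+) = 5/8.
Independent loci: 1/4 × 5/8 = 5/32.

5/32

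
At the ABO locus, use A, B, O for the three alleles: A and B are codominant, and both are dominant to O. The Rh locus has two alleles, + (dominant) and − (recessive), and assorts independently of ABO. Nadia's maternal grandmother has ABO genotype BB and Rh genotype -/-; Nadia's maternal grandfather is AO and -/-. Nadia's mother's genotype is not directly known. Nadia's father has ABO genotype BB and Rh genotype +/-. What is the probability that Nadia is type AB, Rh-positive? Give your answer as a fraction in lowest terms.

Nadia's mother's ABO genotype from BB × AO: 1/2 AB, 1/2 BO.
Crossing each possibility with the father BB and summing P(type AB): 1/2·1/2 + 1/2·0 = 1/4.
Similarly for Rh via the mother's Rh distribution: P(Rh+) = 1/2.
Independent loci: 1/4 × 1/2 = 1/8.

1/8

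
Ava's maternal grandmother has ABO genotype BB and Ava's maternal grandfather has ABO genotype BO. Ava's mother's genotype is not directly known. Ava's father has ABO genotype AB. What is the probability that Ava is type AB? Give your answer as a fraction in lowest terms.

Ava's mother's ABO genotype from BB × BO: 1/2 BB, 1/2 BO.
Crossing each possibility with the father AB and summing P(type AB): 1/2·1/2 + 1/2·1/4 = 3/8.

3/8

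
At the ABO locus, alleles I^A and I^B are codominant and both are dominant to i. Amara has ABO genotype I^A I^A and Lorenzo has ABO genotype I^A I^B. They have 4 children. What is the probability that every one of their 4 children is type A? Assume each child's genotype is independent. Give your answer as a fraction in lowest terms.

ABO cross I^A I^A × I^A I^B → 1/2 A, 1/2 AB.
So P(type A) = 1/2 per child.
All 4 independent: (1/2)^4 = 1/16.

1/16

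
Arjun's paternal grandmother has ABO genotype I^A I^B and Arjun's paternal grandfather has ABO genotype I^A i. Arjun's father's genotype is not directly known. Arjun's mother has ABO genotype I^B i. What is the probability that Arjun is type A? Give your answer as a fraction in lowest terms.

1/4

Arjun's father's ABO genotype from I^A I^B × I^A i: 1/4 I^A I^A, 1/4 I^A I^B, 1/4 I^A i, 1/4 I^B i.
Crossing each possibility with the mother I^B i and summing P(type A): 1/4·1/2 + 1/4·1/4 + 1/4·1/4 + 1/4·0 = 1/4.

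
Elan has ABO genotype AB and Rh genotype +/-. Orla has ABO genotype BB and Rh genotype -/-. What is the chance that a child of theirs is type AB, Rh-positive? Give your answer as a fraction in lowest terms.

1/4

ABO cross AB × BB → offspring phenotypes: 1/2 B, 1/2 AB.
Rh cross +/- × -/- → 1/2 Rh+, 1/2 Rh-.
Independent loci: P(type AB, Rh-positive) = 1/2 × 1/2 = 1/4.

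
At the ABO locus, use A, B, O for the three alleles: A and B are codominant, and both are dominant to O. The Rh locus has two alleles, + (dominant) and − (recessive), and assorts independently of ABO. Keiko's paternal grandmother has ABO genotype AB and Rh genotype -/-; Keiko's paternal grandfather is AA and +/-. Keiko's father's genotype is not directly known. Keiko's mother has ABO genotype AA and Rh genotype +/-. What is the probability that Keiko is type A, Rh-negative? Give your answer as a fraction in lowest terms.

9/32

Keiko's father's ABO genotype from AB × AA: 1/2 AA, 1/2 AB.
Crossing each possibility with the mother AA and summing P(type A): 1/2·1 + 1/2·1/2 = 3/4.
Similarly for Rh via the father's Rh distribution: P(Rh-) = 3/8.
Independent loci: 3/4 × 3/8 = 9/32.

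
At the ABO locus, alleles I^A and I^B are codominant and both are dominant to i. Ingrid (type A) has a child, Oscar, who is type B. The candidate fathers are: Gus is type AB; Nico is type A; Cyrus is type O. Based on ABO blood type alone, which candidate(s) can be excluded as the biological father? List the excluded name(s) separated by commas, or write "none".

A candidate is excluded only if no genotype consistent with his phenotype could produce a type B child with a type A mother.
Nico (type A): no genotype consistent with that phenotype can produce a type-B child with a type-A mother.
Cyrus (type O): no genotype consistent with that phenotype can produce a type-B child with a type-A mother.

Nico, Cyrus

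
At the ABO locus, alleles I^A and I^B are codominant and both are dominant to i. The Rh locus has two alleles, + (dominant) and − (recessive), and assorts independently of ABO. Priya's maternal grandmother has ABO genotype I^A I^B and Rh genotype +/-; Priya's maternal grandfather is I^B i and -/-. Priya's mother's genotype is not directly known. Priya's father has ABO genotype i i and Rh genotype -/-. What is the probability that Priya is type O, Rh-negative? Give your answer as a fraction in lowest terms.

Priya's mother's ABO genotype from I^A I^B × I^B i: 1/4 I^A I^B, 1/4 I^A i, 1/4 I^B I^B, 1/4 I^B i.
Crossing each possibility with the father i i and summing P(type O): 1/4·0 + 1/4·1/2 + 1/4·0 + 1/4·1/2 = 1/4.
Similarly for Rh via the mother's Rh distribution: P(Rh-) = 3/4.
Independent loci: 1/4 × 3/4 = 3/16.

3/16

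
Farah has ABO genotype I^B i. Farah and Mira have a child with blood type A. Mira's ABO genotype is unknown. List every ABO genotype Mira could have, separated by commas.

I^A I^A, I^A I^B, I^A i

For each candidate genotype of Mira, check whether crossing it with I^B i can produce every observed child phenotype.
  I^A I^A → possible child types {A, AB} ✓
  I^A I^B → possible child types {A, B, AB} ✓
  I^A i → possible child types {O, A, B, AB} ✓
  I^B I^B → possible child types {B} ✗
  I^B i → possible child types {O, B} ✗
  i i → possible child types {O, B} ✗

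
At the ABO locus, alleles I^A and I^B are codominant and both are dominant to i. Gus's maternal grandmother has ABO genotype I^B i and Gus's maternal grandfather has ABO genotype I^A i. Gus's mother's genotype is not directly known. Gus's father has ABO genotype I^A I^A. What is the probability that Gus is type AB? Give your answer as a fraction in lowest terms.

Gus's mother's ABO genotype from I^B i × I^A i: 1/4 I^A I^B, 1/4 I^A i, 1/4 I^B i, 1/4 i i.
Crossing each possibility with the father I^A I^A and summing P(type AB): 1/4·1/2 + 1/4·0 + 1/4·1/2 + 1/4·0 = 1/4.

1/4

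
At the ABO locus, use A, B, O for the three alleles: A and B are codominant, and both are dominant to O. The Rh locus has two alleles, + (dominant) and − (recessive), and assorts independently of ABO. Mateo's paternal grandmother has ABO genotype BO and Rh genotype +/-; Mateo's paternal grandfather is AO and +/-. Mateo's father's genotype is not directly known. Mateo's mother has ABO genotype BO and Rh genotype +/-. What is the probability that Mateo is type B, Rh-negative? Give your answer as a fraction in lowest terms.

1/8

Mateo's father's ABO genotype from BO × AO: 1/4 AB, 1/4 AO, 1/4 BO, 1/4 OO.
Crossing each possibility with the mother BO and summing P(type B): 1/4·1/2 + 1/4·1/4 + 1/4·3/4 + 1/4·1/2 = 1/2.
Similarly for Rh via the father's Rh distribution: P(Rh-) = 1/4.
Independent loci: 1/2 × 1/4 = 1/8.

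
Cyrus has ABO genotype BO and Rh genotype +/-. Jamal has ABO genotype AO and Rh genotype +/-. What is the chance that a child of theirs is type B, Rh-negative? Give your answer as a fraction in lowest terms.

1/16

ABO cross BO × AO → offspring phenotypes: 1/4 O, 1/4 A, 1/4 B, 1/4 AB.
Rh cross +/- × +/- → 3/4 Rh+, 1/4 Rh-.
Independent loci: P(type B, Rh-negative) = 1/4 × 1/4 = 1/16.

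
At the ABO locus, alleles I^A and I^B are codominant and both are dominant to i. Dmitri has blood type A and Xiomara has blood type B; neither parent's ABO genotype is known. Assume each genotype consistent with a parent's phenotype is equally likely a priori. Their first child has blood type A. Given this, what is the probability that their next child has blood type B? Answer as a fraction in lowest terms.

1/12

Possible genotypes: Dmitri ∈ {I^A I^A, I^A i}; Xiomara ∈ {I^B I^B, I^B i}.
Weight each parental genotype pair by prior × P(type-A child):
  I^A I^A × I^B i: posterior weight 2/3; P(next child type B) = 0.
  I^A i × I^B i: posterior weight 1/3; P(next child type B) = 1/4.
Weighted sum = 1/12.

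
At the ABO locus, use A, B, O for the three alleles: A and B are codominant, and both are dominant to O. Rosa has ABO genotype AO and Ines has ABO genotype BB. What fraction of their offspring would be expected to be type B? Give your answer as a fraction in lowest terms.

ABO cross AO × BB → offspring phenotypes: 1/2 B, 1/2 AB.
So P(type B) = 1/2.

1/2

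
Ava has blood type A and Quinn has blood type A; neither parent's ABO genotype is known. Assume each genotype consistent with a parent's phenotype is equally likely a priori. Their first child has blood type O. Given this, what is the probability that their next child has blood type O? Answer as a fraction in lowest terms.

1/4

Possible genotypes: Ava ∈ {I^A I^A, I^A i}; Quinn ∈ {I^A I^A, I^A i}.
Weight each parental genotype pair by prior × P(type-O child):
  I^A i × I^A i: posterior weight 1; P(next child type O) = 1/4.
Weighted sum = 1/4.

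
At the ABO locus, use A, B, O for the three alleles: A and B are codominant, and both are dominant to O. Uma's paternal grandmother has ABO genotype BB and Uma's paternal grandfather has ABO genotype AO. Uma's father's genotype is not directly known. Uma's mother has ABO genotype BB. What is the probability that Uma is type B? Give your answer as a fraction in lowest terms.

3/4

Uma's father's ABO genotype from BB × AO: 1/2 AB, 1/2 BO.
Crossing each possibility with the mother BB and summing P(type B): 1/2·1/2 + 1/2·1 = 3/4.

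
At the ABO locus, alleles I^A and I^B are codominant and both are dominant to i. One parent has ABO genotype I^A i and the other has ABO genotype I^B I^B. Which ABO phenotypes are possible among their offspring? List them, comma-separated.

B, AB

Gametes from I^A i × I^B I^B give offspring ABO genotypes I^A I^B, I^B i, i.e. phenotypes B, AB.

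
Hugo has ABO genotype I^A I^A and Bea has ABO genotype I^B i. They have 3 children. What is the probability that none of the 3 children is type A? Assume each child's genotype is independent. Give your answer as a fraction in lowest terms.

ABO cross I^A I^A × I^B i → 1/2 A, 1/2 AB.
So P(type A) = 1/2 per child.
P(not type A) = 1/2 for one child; (1/2)^3 = 1/8.

1/8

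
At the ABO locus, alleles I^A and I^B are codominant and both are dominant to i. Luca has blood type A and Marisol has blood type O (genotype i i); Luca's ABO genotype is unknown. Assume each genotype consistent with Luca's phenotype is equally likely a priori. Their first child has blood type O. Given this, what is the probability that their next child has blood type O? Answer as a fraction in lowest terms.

Possible genotypes: Luca ∈ {I^A I^A, I^A i}; Marisol ∈ {i i}.
Weight each parental genotype pair by prior × P(type-O child):
  I^A i × i i: posterior weight 1; P(next child type O) = 1/2.
Weighted sum = 1/2.

1/2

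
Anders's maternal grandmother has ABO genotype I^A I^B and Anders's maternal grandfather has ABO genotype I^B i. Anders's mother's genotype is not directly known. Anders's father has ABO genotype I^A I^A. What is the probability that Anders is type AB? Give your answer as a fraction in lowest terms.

1/2

Anders's mother's ABO genotype from I^A I^B × I^B i: 1/4 I^A I^B, 1/4 I^A i, 1/4 I^B I^B, 1/4 I^B i.
Crossing each possibility with the father I^A I^A and summing P(type AB): 1/4·1/2 + 1/4·0 + 1/4·1 + 1/4·1/2 = 1/2.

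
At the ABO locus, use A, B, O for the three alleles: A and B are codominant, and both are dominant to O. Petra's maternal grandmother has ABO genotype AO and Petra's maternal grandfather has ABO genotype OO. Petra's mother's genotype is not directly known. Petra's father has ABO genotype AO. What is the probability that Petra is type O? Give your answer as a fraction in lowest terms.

3/8

Petra's mother's ABO genotype from AO × OO: 1/2 AO, 1/2 OO.
Crossing each possibility with the father AO and summing P(type O): 1/2·1/4 + 1/2·1/2 = 3/8.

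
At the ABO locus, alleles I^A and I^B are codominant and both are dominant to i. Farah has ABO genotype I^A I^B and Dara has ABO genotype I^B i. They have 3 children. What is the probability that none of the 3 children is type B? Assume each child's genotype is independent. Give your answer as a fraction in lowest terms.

1/8

ABO cross I^A I^B × I^B i → 1/4 A, 1/2 B, 1/4 AB.
So P(type B) = 1/2 per child.
P(not type B) = 1/2 for one child; (1/2)^3 = 1/8.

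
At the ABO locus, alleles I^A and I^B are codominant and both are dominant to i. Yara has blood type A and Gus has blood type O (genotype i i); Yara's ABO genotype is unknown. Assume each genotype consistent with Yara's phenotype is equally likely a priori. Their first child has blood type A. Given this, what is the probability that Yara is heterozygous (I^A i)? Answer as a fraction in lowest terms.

1/3

Possible genotypes: Yara ∈ {I^A I^A, I^A i}; Gus ∈ {i i}.
Weight each parental genotype pair by prior × P(type-A child):
  I^A I^A × i i: posterior weight 2/3.
  I^A i × i i: posterior weight 1/3.
Sum the posterior weight over pairs where Yara is I^A i: 1/3.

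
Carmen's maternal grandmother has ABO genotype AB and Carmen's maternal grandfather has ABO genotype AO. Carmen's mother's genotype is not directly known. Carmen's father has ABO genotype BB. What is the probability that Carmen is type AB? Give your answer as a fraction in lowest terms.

1/2

Carmen's mother's ABO genotype from AB × AO: 1/4 AA, 1/4 AB, 1/4 AO, 1/4 BO.
Crossing each possibility with the father BB and summing P(type AB): 1/4·1 + 1/4·1/2 + 1/4·1/2 + 1/4·0 = 1/2.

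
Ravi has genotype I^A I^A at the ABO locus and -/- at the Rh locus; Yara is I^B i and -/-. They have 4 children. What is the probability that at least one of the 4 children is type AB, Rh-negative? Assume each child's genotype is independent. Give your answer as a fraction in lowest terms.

ABO cross I^A I^A × I^B i → 1/2 A, 1/2 AB.
Rh cross -/- × -/- → 1 Rh-; so P(type AB, Rh-negative) = 1/2 × 1 = 1/2 per child.
P(none) = (1/2)^4 = 1/16; P(at least one) = 1 − 1/16 = 15/16.

15/16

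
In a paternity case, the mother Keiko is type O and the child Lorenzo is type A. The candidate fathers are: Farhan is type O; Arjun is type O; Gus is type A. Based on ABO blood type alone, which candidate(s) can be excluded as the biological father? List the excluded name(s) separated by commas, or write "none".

A candidate is excluded only if no genotype consistent with his phenotype could produce a type A child with a type O mother.
Farhan (type O): no genotype consistent with that phenotype can produce a type-A child with a type-O mother.
Arjun (type O): no genotype consistent with that phenotype can produce a type-A child with a type-O mother.

Farhan, Arjun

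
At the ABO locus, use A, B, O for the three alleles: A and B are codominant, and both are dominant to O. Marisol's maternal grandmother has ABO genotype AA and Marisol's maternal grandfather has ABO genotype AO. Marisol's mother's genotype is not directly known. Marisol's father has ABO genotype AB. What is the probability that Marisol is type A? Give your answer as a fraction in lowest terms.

Marisol's mother's ABO genotype from AA × AO: 1/2 AA, 1/2 AO.
Crossing each possibility with the father AB and summing P(type A): 1/2·1/2 + 1/2·1/2 = 1/2.

1/2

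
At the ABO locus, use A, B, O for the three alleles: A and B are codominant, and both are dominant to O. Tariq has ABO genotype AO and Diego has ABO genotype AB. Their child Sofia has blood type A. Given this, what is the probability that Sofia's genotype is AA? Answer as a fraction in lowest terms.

Cross AO × AB → 1/4 AA, 1/4 AB, 1/4 AO, 1/4 BO.
Type-A genotypes among offspring: AA (1/4), AO (1/4); total 1/2.
P(AA | type A) = (1/4) / (1/2) = 1/2.

1/2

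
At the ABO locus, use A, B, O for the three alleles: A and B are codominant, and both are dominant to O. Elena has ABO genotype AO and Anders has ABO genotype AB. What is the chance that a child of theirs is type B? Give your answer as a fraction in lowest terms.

ABO cross AO × AB → offspring phenotypes: 1/2 A, 1/4 B, 1/4 AB.
So P(type B) = 1/4.

1/4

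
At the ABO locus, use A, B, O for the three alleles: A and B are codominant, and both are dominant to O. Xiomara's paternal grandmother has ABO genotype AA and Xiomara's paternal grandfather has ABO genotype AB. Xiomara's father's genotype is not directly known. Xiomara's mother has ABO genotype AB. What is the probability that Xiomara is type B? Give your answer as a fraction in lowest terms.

Xiomara's father's ABO genotype from AA × AB: 1/2 AA, 1/2 AB.
Crossing each possibility with the mother AB and summing P(type B): 1/2·0 + 1/2·1/4 = 1/8.

1/8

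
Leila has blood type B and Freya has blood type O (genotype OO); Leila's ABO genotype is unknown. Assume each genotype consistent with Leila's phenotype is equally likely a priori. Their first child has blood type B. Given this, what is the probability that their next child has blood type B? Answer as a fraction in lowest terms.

Possible genotypes: Leila ∈ {BB, BO}; Freya ∈ {OO}.
Weight each parental genotype pair by prior × P(type-B child):
  BB × OO: posterior weight 2/3; P(next child type B) = 1.
  BO × OO: posterior weight 1/3; P(next child type B) = 1/2.
Weighted sum = 5/6.

5/6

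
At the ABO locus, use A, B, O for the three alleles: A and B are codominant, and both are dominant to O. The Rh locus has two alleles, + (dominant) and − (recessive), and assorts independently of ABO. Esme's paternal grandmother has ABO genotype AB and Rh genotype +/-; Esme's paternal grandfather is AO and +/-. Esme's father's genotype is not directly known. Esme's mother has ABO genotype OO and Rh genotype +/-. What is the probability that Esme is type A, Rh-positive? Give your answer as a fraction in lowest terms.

Esme's father's ABO genotype from AB × AO: 1/4 AA, 1/4 AB, 1/4 AO, 1/4 BO.
Crossing each possibility with the mother OO and summing P(type A): 1/4·1 + 1/4·1/2 + 1/4·1/2 + 1/4·0 = 1/2.
Similarly for Rh via the father's Rh distribution: P(Rh+) = 3/4.
Independent loci: 1/2 × 3/4 = 3/8.

3/8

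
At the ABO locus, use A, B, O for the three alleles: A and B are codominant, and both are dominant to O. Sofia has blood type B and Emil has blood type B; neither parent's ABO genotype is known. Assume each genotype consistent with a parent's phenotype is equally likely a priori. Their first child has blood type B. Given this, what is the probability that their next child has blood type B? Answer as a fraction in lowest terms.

Possible genotypes: Sofia ∈ {BB, BO}; Emil ∈ {BB, BO}.
Weight each parental genotype pair by prior × P(type-B child):
  BB × BB: posterior weight 4/15; P(next child type B) = 1.
  BB × BO: posterior weight 4/15; P(next child type B) = 1.
  BO × BB: posterior weight 4/15; P(next child type B) = 1.
  BO × BO: posterior weight 1/5; P(next child type B) = 3/4.
Weighted sum = 19/20.

19/20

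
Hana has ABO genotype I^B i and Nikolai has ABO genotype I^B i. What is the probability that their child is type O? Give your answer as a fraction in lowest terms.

1/4

ABO cross I^B i × I^B i → offspring phenotypes: 1/4 O, 3/4 B.
So P(type O) = 1/4.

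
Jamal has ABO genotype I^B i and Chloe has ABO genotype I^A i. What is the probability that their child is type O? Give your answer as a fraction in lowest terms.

ABO cross I^B i × I^A i → offspring phenotypes: 1/4 O, 1/4 A, 1/4 B, 1/4 AB.
So P(type O) = 1/4.

1/4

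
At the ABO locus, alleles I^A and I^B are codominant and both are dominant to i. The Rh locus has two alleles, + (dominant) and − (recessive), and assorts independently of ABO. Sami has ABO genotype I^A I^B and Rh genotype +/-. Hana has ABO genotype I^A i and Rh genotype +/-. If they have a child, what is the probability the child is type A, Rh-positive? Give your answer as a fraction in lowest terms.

3/8

ABO cross I^A I^B × I^A i → offspring phenotypes: 1/2 A, 1/4 B, 1/4 AB.
Rh cross +/- × +/- → 3/4 Rh+, 1/4 Rh-.
Independent loci: P(type A, Rh-positive) = 1/2 × 3/4 = 3/8.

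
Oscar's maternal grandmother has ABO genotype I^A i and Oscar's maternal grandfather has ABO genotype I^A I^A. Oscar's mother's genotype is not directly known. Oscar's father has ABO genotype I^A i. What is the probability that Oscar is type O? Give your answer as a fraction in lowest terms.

1/8

Oscar's mother's ABO genotype from I^A i × I^A I^A: 1/2 I^A I^A, 1/2 I^A i.
Crossing each possibility with the father I^A i and summing P(type O): 1/2·0 + 1/2·1/4 = 1/8.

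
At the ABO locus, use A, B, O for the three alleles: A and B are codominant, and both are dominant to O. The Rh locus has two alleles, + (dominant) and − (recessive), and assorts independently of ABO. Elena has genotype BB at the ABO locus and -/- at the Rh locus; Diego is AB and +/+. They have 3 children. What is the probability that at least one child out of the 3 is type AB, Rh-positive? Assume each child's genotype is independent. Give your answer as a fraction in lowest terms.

7/8

ABO cross BB × AB → 1/2 B, 1/2 AB.
Rh cross -/- × +/+ → 1 Rh+; so P(type AB, Rh-positive) = 1/2 × 1 = 1/2 per child.
P(none) = (1/2)^3 = 1/8; P(at least one) = 1 − 1/8 = 7/8.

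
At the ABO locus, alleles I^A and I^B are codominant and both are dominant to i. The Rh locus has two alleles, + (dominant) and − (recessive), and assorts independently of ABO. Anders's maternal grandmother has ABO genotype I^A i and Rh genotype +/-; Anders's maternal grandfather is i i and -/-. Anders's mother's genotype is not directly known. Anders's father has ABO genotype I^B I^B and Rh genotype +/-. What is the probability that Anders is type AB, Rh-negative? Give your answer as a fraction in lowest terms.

Anders's mother's ABO genotype from I^A i × i i: 1/2 I^A i, 1/2 i i.
Crossing each possibility with the father I^B I^B and summing P(type AB): 1/2·1/2 + 1/2·0 = 1/4.
Similarly for Rh via the mother's Rh distribution: P(Rh-) = 3/8.
Independent loci: 1/4 × 3/8 = 3/32.

3/32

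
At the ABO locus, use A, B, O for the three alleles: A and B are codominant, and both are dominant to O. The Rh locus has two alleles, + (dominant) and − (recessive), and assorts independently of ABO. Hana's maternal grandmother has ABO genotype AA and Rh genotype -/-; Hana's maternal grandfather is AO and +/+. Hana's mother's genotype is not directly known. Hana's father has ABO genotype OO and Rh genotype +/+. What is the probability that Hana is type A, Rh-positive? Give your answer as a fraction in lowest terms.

Hana's mother's ABO genotype from AA × AO: 1/2 AA, 1/2 AO.
Crossing each possibility with the father OO and summing P(type A): 1/2·1 + 1/2·1/2 = 3/4.
Similarly for Rh via the mother's Rh distribution: P(Rh+) = 1.
Independent loci: 3/4 × 1 = 3/4.

3/4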